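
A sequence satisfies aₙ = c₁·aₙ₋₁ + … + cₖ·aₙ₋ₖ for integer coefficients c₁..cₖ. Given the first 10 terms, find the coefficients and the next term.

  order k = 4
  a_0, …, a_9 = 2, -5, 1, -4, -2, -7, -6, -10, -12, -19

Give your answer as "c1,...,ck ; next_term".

1,0,0,1 ; -25

  a_4 = 1·-4 + 0·1 + 0·-5 + 1·2 = -2
  a_5 = 1·-2 + 0·-4 + 0·1 + 1·-5 = -7
  a_6 = 1·-7 + 0·-2 + 0·-4 + 1·1 = -6
  a_7 = 1·-6 + 0·-7 + 0·-2 + 1·-4 = -10
  a_8 = 1·-10 + 0·-6 + 0·-7 + 1·-2 = -12
  a_9 = 1·-12 + 0·-10 + 0·-6 + 1·-7 = -19
  a_10 = 1·-19 + 0·-12 + 0·-10 + 1·-6 = -25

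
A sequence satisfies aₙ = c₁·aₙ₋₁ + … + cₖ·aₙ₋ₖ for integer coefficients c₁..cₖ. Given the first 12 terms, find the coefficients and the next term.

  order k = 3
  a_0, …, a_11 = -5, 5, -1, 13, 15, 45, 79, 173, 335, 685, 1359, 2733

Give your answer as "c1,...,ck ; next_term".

  a_3 = 2·-1 + 1·5 + -2·-5 = 13
  a_4 = 2·13 + 1·-1 + -2·5 = 15
  a_5 = 2·15 + 1·13 + -2·-1 = 45
  a_6 = 2·45 + 1·15 + -2·13 = 79
  a_7 = 2·79 + 1·45 + -2·15 = 173
  a_8 = 2·173 + 1·79 + -2·45 = 335
  a_9 = 2·335 + 1·173 + -2·79 = 685
  a_10 = 2·685 + 1·335 + -2·173 = 1359
  a_11 = 2·1359 + 1·685 + -2·335 = 2733
  a_12 = 2·2733 + 1·1359 + -2·685 = 5455

2,1,-2 ; 5455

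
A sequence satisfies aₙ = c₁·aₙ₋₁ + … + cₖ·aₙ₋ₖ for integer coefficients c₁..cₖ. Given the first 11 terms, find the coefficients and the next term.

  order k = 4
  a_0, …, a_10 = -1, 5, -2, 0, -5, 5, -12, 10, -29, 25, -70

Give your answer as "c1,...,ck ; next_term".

0,2,0,1 ; 60

  a_4 = 0·0 + 2·-2 + 0·5 + 1·-1 = -5
  a_5 = 0·-5 + 2·0 + 0·-2 + 1·5 = 5
  a_6 = 0·5 + 2·-5 + 0·0 + 1·-2 = -12
  a_7 = 0·-12 + 2·5 + 0·-5 + 1·0 = 10
  a_8 = 0·10 + 2·-12 + 0·5 + 1·-5 = -29
  a_9 = 0·-29 + 2·10 + 0·-12 + 1·5 = 25
  a_10 = 0·25 + 2·-29 + 0·10 + 1·-12 = -70
  a_11 = 0·-70 + 2·25 + 0·-29 + 1·10 = 60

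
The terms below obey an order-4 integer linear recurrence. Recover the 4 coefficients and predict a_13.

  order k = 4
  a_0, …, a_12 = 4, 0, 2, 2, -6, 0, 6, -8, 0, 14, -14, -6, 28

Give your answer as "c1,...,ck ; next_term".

0,-1,1,-1 ; -22

  a_4 = 0·2 + -1·2 + 1·0 + -1·4 = -6
  a_5 = 0·-6 + -1·2 + 1·2 + -1·0 = 0
  a_6 = 0·0 + -1·-6 + 1·2 + -1·2 = 6
  a_7 = 0·6 + -1·0 + 1·-6 + -1·2 = -8
  a_8 = 0·-8 + -1·6 + 1·0 + -1·-6 = 0
  a_9 = 0·0 + -1·-8 + 1·6 + -1·0 = 14
  a_10 = 0·14 + -1·0 + 1·-8 + -1·6 = -14
  a_11 = 0·-14 + -1·14 + 1·0 + -1·-8 = -6
  a_12 = 0·-6 + -1·-14 + 1·14 + -1·0 = 28
  a_13 = 0·28 + -1·-6 + 1·-14 + -1·14 = -22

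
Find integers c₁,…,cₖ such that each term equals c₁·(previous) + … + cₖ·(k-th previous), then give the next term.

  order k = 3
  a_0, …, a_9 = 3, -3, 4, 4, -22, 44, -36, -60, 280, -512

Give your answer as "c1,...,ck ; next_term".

  a_3 = -2·4 + -2·-3 + 2·3 = 4
  a_4 = -2·4 + -2·4 + 2·-3 = -22
  a_5 = -2·-22 + -2·4 + 2·4 = 44
  a_6 = -2·44 + -2·-22 + 2·4 = -36
  a_7 = -2·-36 + -2·44 + 2·-22 = -60
  a_8 = -2·-60 + -2·-36 + 2·44 = 280
  a_9 = -2·280 + -2·-60 + 2·-36 = -512
  a_10 = -2·-512 + -2·280 + 2·-60 = 344

-2,-2,2 ; 344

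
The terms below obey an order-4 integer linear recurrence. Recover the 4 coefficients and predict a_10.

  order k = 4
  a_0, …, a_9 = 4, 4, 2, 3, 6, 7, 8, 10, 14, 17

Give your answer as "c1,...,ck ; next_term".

0,1,0,1 ; 22

  a_4 = 0·3 + 1·2 + 0·4 + 1·4 = 6
  a_5 = 0·6 + 1·3 + 0·2 + 1·4 = 7
  a_6 = 0·7 + 1·6 + 0·3 + 1·2 = 8
  a_7 = 0·8 + 1·7 + 0·6 + 1·3 = 10
  a_8 = 0·10 + 1·8 + 0·7 + 1·6 = 14
  a_9 = 0·14 + 1·10 + 0·8 + 1·7 = 17
  a_10 = 0·17 + 1·14 + 0·10 + 1·8 = 22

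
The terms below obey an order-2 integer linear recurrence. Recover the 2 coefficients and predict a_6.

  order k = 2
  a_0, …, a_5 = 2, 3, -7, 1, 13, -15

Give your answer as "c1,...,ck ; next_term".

  a_2 = -1·3 + -2·2 = -7
  a_3 = -1·-7 + -2·3 = 1
  a_4 = -1·1 + -2·-7 = 13
  a_5 = -1·13 + -2·1 = -15
  a_6 = -1·-15 + -2·13 = -11

-1,-2 ; -11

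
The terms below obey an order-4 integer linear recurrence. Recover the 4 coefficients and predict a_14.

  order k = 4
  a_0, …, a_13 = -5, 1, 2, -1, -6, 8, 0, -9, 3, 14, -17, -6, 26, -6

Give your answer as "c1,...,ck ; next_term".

-1,-1,0,1 ; -37

  a_4 = -1·-1 + -1·2 + 0·1 + 1·-5 = -6
  a_5 = -1·-6 + -1·-1 + 0·2 + 1·1 = 8
  a_6 = -1·8 + -1·-6 + 0·-1 + 1·2 = 0
  a_7 = -1·0 + -1·8 + 0·-6 + 1·-1 = -9
  a_8 = -1·-9 + -1·0 + 0·8 + 1·-6 = 3
  a_9 = -1·3 + -1·-9 + 0·0 + 1·8 = 14
  a_10 = -1·14 + -1·3 + 0·-9 + 1·0 = -17
  a_11 = -1·-17 + -1·14 + 0·3 + 1·-9 = -6
  a_12 = -1·-6 + -1·-17 + 0·14 + 1·3 = 26
  a_13 = -1·26 + -1·-6 + 0·-17 + 1·14 = -6
  a_14 = -1·-6 + -1·26 + 0·-6 + 1·-17 = -37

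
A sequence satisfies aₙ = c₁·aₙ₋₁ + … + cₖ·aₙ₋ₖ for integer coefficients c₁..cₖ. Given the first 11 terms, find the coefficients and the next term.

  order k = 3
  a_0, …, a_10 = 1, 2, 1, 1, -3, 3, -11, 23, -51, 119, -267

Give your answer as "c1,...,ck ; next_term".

-1,2,-2 ; 607

  a_3 = -1·1 + 2·2 + -2·1 = 1
  a_4 = -1·1 + 2·1 + -2·2 = -3
  a_5 = -1·-3 + 2·1 + -2·1 = 3
  a_6 = -1·3 + 2·-3 + -2·1 = -11
  a_7 = -1·-11 + 2·3 + -2·-3 = 23
  a_8 = -1·23 + 2·-11 + -2·3 = -51
  a_9 = -1·-51 + 2·23 + -2·-11 = 119
  a_10 = -1·119 + 2·-51 + -2·23 = -267
  a_11 = -1·-267 + 2·119 + -2·-51 = 607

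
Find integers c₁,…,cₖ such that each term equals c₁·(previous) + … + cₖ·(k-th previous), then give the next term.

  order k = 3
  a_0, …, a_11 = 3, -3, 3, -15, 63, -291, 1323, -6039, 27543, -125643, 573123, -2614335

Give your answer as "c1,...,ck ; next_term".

  a_3 = -4·3 + 3·-3 + 2·3 = -15
  a_4 = -4·-15 + 3·3 + 2·-3 = 63
  a_5 = -4·63 + 3·-15 + 2·3 = -291
  a_6 = -4·-291 + 3·63 + 2·-15 = 1323
  a_7 = -4·1323 + 3·-291 + 2·63 = -6039
  a_8 = -4·-6039 + 3·1323 + 2·-291 = 27543
  a_9 = -4·27543 + 3·-6039 + 2·1323 = -125643
  a_10 = -4·-125643 + 3·27543 + 2·-6039 = 573123
  a_11 = -4·573123 + 3·-125643 + 2·27543 = -2614335
  a_12 = -4·-2614335 + 3·573123 + 2·-125643 = 11925423

-4,3,2 ; 11925423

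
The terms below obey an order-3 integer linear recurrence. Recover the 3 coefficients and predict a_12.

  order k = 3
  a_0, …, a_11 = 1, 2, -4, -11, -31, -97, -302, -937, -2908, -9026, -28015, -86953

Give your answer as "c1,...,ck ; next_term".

  a_3 = 3·-4 + 0·2 + 1·1 = -11
  a_4 = 3·-11 + 0·-4 + 1·2 = -31
  a_5 = 3·-31 + 0·-11 + 1·-4 = -97
  a_6 = 3·-97 + 0·-31 + 1·-11 = -302
  a_7 = 3·-302 + 0·-97 + 1·-31 = -937
  a_8 = 3·-937 + 0·-302 + 1·-97 = -2908
  a_9 = 3·-2908 + 0·-937 + 1·-302 = -9026
  a_10 = 3·-9026 + 0·-2908 + 1·-937 = -28015
  a_11 = 3·-28015 + 0·-9026 + 1·-2908 = -86953
  a_12 = 3·-86953 + 0·-28015 + 1·-9026 = -269885

3,0,1 ; -269885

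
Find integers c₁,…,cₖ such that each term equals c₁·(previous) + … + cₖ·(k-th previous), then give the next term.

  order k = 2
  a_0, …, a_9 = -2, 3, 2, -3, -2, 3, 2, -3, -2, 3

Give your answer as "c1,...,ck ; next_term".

  a_2 = 0·3 + -1·-2 = 2
  a_3 = 0·2 + -1·3 = -3
  a_4 = 0·-3 + -1·2 = -2
  a_5 = 0·-2 + -1·-3 = 3
  a_6 = 0·3 + -1·-2 = 2
  a_7 = 0·2 + -1·3 = -3
  a_8 = 0·-3 + -1·2 = -2
  a_9 = 0·-2 + -1·-3 = 3
  a_10 = 0·3 + -1·-2 = 2

0,-1 ; 2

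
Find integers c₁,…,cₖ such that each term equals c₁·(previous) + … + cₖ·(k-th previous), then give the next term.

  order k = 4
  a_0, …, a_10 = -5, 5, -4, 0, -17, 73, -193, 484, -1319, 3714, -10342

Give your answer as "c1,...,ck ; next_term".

-3,-2,-3,2 ; 28523

  a_4 = -3·0 + -2·-4 + -3·5 + 2·-5 = -17
  a_5 = -3·-17 + -2·0 + -3·-4 + 2·5 = 73
  a_6 = -3·73 + -2·-17 + -3·0 + 2·-4 = -193
  a_7 = -3·-193 + -2·73 + -3·-17 + 2·0 = 484
  a_8 = -3·484 + -2·-193 + -3·73 + 2·-17 = -1319
  a_9 = -3·-1319 + -2·484 + -3·-193 + 2·73 = 3714
  a_10 = -3·3714 + -2·-1319 + -3·484 + 2·-193 = -10342
  a_11 = -3·-10342 + -2·3714 + -3·-1319 + 2·484 = 28523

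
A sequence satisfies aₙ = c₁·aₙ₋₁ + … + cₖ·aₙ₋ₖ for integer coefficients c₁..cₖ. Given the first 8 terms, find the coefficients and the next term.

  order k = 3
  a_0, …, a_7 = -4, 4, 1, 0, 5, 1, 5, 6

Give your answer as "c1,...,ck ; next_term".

  a_3 = 0·1 + 1·4 + 1·-4 = 0
  a_4 = 0·0 + 1·1 + 1·4 = 5
  a_5 = 0·5 + 1·0 + 1·1 = 1
  a_6 = 0·1 + 1·5 + 1·0 = 5
  a_7 = 0·5 + 1·1 + 1·5 = 6
  a_8 = 0·6 + 1·5 + 1·1 = 6

0,1,1 ; 6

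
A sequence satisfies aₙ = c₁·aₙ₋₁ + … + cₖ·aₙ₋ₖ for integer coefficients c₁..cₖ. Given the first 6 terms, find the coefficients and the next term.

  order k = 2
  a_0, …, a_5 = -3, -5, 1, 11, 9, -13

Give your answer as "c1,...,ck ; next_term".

1,-2 ; -31

  a_2 = 1·-5 + -2·-3 = 1
  a_3 = 1·1 + -2·-5 = 11
  a_4 = 1·11 + -2·1 = 9
  a_5 = 1·9 + -2·11 = -13
  a_6 = 1·-13 + -2·9 = -31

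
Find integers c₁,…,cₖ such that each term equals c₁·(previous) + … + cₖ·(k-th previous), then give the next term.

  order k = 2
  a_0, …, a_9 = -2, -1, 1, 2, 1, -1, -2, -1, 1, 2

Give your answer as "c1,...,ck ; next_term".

1,-1 ; 1

  a_2 = 1·-1 + -1·-2 = 1
  a_3 = 1·1 + -1·-1 = 2
  a_4 = 1·2 + -1·1 = 1
  a_5 = 1·1 + -1·2 = -1
  a_6 = 1·-1 + -1·1 = -2
  a_7 = 1·-2 + -1·-1 = -1
  a_8 = 1·-1 + -1·-2 = 1
  a_9 = 1·1 + -1·-1 = 2
  a_10 = 1·2 + -1·1 = 1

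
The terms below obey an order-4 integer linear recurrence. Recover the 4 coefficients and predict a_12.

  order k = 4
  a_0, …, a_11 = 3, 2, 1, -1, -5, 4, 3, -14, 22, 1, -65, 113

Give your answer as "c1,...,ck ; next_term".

  a_4 = -1·-1 + -2·1 + 1·2 + -2·3 = -5
  a_5 = -1·-5 + -2·-1 + 1·1 + -2·2 = 4
  a_6 = -1·4 + -2·-5 + 1·-1 + -2·1 = 3
  a_7 = -1·3 + -2·4 + 1·-5 + -2·-1 = -14
  a_8 = -1·-14 + -2·3 + 1·4 + -2·-5 = 22
  a_9 = -1·22 + -2·-14 + 1·3 + -2·4 = 1
  a_10 = -1·1 + -2·22 + 1·-14 + -2·3 = -65
  a_11 = -1·-65 + -2·1 + 1·22 + -2·-14 = 113
  a_12 = -1·113 + -2·-65 + 1·1 + -2·22 = -26

-1,-2,1,-2 ; -26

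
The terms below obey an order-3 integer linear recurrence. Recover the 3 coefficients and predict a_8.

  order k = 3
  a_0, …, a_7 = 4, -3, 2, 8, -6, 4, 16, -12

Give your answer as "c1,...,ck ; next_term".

0,0,2 ; 8

  a_3 = 0·2 + 0·-3 + 2·4 = 8
  a_4 = 0·8 + 0·2 + 2·-3 = -6
  a_5 = 0·-6 + 0·8 + 2·2 = 4
  a_6 = 0·4 + 0·-6 + 2·8 = 16
  a_7 = 0·16 + 0·4 + 2·-6 = -12
  a_8 = 0·-12 + 0·16 + 2·4 = 8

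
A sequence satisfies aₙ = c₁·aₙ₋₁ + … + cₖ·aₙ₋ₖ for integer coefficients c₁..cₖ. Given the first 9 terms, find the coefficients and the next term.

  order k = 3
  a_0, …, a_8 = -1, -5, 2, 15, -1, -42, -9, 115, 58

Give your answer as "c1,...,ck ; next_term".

1,-3,2 ; -305

  a_3 = 1·2 + -3·-5 + 2·-1 = 15
  a_4 = 1·15 + -3·2 + 2·-5 = -1
  a_5 = 1·-1 + -3·15 + 2·2 = -42
  a_6 = 1·-42 + -3·-1 + 2·15 = -9
  a_7 = 1·-9 + -3·-42 + 2·-1 = 115
  a_8 = 1·115 + -3·-9 + 2·-42 = 58
  a_9 = 1·58 + -3·115 + 2·-9 = -305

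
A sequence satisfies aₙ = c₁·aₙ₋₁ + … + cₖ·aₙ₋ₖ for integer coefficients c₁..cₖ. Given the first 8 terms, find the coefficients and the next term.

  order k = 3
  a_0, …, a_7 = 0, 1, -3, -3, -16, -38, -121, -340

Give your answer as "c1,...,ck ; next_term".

2,3,-1 ; -1005

  a_3 = 2·-3 + 3·1 + -1·0 = -3
  a_4 = 2·-3 + 3·-3 + -1·1 = -16
  a_5 = 2·-16 + 3·-3 + -1·-3 = -38
  a_6 = 2·-38 + 3·-16 + -1·-3 = -121
  a_7 = 2·-121 + 3·-38 + -1·-16 = -340
  a_8 = 2·-340 + 3·-121 + -1·-38 = -1005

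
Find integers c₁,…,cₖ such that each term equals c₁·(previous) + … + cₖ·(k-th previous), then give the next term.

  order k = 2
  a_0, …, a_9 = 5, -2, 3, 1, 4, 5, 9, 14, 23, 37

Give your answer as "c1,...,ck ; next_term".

1,1 ; 60

  a_2 = 1·-2 + 1·5 = 3
  a_3 = 1·3 + 1·-2 = 1
  a_4 = 1·1 + 1·3 = 4
  a_5 = 1·4 + 1·1 = 5
  a_6 = 1·5 + 1·4 = 9
  a_7 = 1·9 + 1·5 = 14
  a_8 = 1·14 + 1·9 = 23
  a_9 = 1·23 + 1·14 = 37
  a_10 = 1·37 + 1·23 = 60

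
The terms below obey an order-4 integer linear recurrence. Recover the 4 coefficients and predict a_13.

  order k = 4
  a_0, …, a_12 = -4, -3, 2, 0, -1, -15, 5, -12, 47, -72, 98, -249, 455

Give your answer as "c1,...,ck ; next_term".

  a_4 = 0·0 + 1·2 + -3·-3 + 3·-4 = -1
  a_5 = 0·-1 + 1·0 + -3·2 + 3·-3 = -15
  a_6 = 0·-15 + 1·-1 + -3·0 + 3·2 = 5
  a_7 = 0·5 + 1·-15 + -3·-1 + 3·0 = -12
  a_8 = 0·-12 + 1·5 + -3·-15 + 3·-1 = 47
  a_9 = 0·47 + 1·-12 + -3·5 + 3·-15 = -72
  a_10 = 0·-72 + 1·47 + -3·-12 + 3·5 = 98
  a_11 = 0·98 + 1·-72 + -3·47 + 3·-12 = -249
  a_12 = 0·-249 + 1·98 + -3·-72 + 3·47 = 455
  a_13 = 0·455 + 1·-249 + -3·98 + 3·-72 = -759

0,1,-3,3 ; -759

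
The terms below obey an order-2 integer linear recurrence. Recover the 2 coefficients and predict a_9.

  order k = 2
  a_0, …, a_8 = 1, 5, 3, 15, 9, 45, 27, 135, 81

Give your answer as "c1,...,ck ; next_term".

  a_2 = 0·5 + 3·1 = 3
  a_3 = 0·3 + 3·5 = 15
  a_4 = 0·15 + 3·3 = 9
  a_5 = 0·9 + 3·15 = 45
  a_6 = 0·45 + 3·9 = 27
  a_7 = 0·27 + 3·45 = 135
  a_8 = 0·135 + 3·27 = 81
  a_9 = 0·81 + 3·135 = 405

0,3 ; 405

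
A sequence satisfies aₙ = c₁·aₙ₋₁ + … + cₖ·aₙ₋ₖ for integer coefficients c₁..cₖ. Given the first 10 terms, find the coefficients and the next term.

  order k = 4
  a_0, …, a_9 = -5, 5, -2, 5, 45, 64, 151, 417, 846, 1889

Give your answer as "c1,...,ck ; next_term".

2,0,3,-4 ; 4425

  a_4 = 2·5 + 0·-2 + 3·5 + -4·-5 = 45
  a_5 = 2·45 + 0·5 + 3·-2 + -4·5 = 64
  a_6 = 2·64 + 0·45 + 3·5 + -4·-2 = 151
  a_7 = 2·151 + 0·64 + 3·45 + -4·5 = 417
  a_8 = 2·417 + 0·151 + 3·64 + -4·45 = 846
  a_9 = 2·846 + 0·417 + 3·151 + -4·64 = 1889
  a_10 = 2·1889 + 0·846 + 3·417 + -4·151 = 4425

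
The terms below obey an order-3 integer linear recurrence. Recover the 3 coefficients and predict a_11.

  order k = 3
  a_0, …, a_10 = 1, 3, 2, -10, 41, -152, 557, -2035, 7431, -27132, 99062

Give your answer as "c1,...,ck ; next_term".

  a_3 = -4·2 + -1·3 + 1·1 = -10
  a_4 = -4·-10 + -1·2 + 1·3 = 41
  a_5 = -4·41 + -1·-10 + 1·2 = -152
  a_6 = -4·-152 + -1·41 + 1·-10 = 557
  a_7 = -4·557 + -1·-152 + 1·41 = -2035
  a_8 = -4·-2035 + -1·557 + 1·-152 = 7431
  a_9 = -4·7431 + -1·-2035 + 1·557 = -27132
  a_10 = -4·-27132 + -1·7431 + 1·-2035 = 99062
  a_11 = -4·99062 + -1·-27132 + 1·7431 = -361685

-4,-1,1 ; -361685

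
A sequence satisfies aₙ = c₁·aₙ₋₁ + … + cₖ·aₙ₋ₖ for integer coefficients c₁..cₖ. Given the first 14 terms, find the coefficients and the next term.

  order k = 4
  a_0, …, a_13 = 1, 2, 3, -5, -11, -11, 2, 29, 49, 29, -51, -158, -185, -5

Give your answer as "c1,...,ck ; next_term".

  a_4 = 1·-5 + -1·3 + -1·2 + -1·1 = -11
  a_5 = 1·-11 + -1·-5 + -1·3 + -1·2 = -11
  a_6 = 1·-11 + -1·-11 + -1·-5 + -1·3 = 2
  a_7 = 1·2 + -1·-11 + -1·-11 + -1·-5 = 29
  a_8 = 1·29 + -1·2 + -1·-11 + -1·-11 = 49
  a_9 = 1·49 + -1·29 + -1·2 + -1·-11 = 29
  a_10 = 1·29 + -1·49 + -1·29 + -1·2 = -51
  a_11 = 1·-51 + -1·29 + -1·49 + -1·29 = -158
  a_12 = 1·-158 + -1·-51 + -1·29 + -1·49 = -185
  a_13 = 1·-185 + -1·-158 + -1·-51 + -1·29 = -5
  a_14 = 1·-5 + -1·-185 + -1·-158 + -1·-51 = 389

1,-1,-1,-1 ; 389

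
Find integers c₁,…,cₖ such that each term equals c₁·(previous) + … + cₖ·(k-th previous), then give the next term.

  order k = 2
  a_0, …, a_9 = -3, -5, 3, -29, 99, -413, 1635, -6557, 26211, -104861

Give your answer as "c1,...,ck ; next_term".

  a_2 = -3·-5 + 4·-3 = 3
  a_3 = -3·3 + 4·-5 = -29
  a_4 = -3·-29 + 4·3 = 99
  a_5 = -3·99 + 4·-29 = -413
  a_6 = -3·-413 + 4·99 = 1635
  a_7 = -3·1635 + 4·-413 = -6557
  a_8 = -3·-6557 + 4·1635 = 26211
  a_9 = -3·26211 + 4·-6557 = -104861
  a_10 = -3·-104861 + 4·26211 = 419427

-3,4 ; 419427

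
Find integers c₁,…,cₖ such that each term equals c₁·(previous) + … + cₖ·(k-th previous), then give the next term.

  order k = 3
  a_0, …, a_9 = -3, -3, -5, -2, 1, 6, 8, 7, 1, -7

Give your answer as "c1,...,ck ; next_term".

1,0,-1 ; -14

  a_3 = 1·-5 + 0·-3 + -1·-3 = -2
  a_4 = 1·-2 + 0·-5 + -1·-3 = 1
  a_5 = 1·1 + 0·-2 + -1·-5 = 6
  a_6 = 1·6 + 0·1 + -1·-2 = 8
  a_7 = 1·8 + 0·6 + -1·1 = 7
  a_8 = 1·7 + 0·8 + -1·6 = 1
  a_9 = 1·1 + 0·7 + -1·8 = -7
  a_10 = 1·-7 + 0·1 + -1·7 = -14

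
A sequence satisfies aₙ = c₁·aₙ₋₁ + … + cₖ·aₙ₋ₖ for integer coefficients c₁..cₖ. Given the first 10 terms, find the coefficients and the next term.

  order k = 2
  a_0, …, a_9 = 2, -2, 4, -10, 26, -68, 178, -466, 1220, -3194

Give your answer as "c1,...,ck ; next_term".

  a_2 = -3·-2 + -1·2 = 4
  a_3 = -3·4 + -1·-2 = -10
  a_4 = -3·-10 + -1·4 = 26
  a_5 = -3·26 + -1·-10 = -68
  a_6 = -3·-68 + -1·26 = 178
  a_7 = -3·178 + -1·-68 = -466
  a_8 = -3·-466 + -1·178 = 1220
  a_9 = -3·1220 + -1·-466 = -3194
  a_10 = -3·-3194 + -1·1220 = 8362

-3,-1 ; 8362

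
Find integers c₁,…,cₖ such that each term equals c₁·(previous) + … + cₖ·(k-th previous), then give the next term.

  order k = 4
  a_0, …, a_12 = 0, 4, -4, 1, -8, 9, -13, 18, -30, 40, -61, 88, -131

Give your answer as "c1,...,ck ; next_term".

0,1,-1,1 ; 189

  a_4 = 0·1 + 1·-4 + -1·4 + 1·0 = -8
  a_5 = 0·-8 + 1·1 + -1·-4 + 1·4 = 9
  a_6 = 0·9 + 1·-8 + -1·1 + 1·-4 = -13
  a_7 = 0·-13 + 1·9 + -1·-8 + 1·1 = 18
  a_8 = 0·18 + 1·-13 + -1·9 + 1·-8 = -30
  a_9 = 0·-30 + 1·18 + -1·-13 + 1·9 = 40
  a_10 = 0·40 + 1·-30 + -1·18 + 1·-13 = -61
  a_11 = 0·-61 + 1·40 + -1·-30 + 1·18 = 88
  a_12 = 0·88 + 1·-61 + -1·40 + 1·-30 = -131
  a_13 = 0·-131 + 1·88 + -1·-61 + 1·40 = 189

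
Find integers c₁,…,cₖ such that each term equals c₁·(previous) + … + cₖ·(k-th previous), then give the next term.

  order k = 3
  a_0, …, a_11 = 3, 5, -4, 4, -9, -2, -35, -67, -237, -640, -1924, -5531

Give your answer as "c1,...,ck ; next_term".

  a_3 = 2·-4 + 3·5 + -1·3 = 4
  a_4 = 2·4 + 3·-4 + -1·5 = -9
  a_5 = 2·-9 + 3·4 + -1·-4 = -2
  a_6 = 2·-2 + 3·-9 + -1·4 = -35
  a_7 = 2·-35 + 3·-2 + -1·-9 = -67
  a_8 = 2·-67 + 3·-35 + -1·-2 = -237
  a_9 = 2·-237 + 3·-67 + -1·-35 = -640
  a_10 = 2·-640 + 3·-237 + -1·-67 = -1924
  a_11 = 2·-1924 + 3·-640 + -1·-237 = -5531
  a_12 = 2·-5531 + 3·-1924 + -1·-640 = -16194

2,3,-1 ; -16194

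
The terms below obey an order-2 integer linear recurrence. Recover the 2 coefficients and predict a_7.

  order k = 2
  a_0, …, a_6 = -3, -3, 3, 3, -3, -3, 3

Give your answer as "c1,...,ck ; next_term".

  a_2 = 0·-3 + -1·-3 = 3
  a_3 = 0·3 + -1·-3 = 3
  a_4 = 0·3 + -1·3 = -3
  a_5 = 0·-3 + -1·3 = -3
  a_6 = 0·-3 + -1·-3 = 3
  a_7 = 0·3 + -1·-3 = 3

0,-1 ; 3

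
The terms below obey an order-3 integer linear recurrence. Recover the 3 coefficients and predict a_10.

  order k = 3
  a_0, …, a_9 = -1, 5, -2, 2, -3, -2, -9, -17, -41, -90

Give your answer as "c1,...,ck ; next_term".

  a_3 = 2·-2 + 1·5 + -1·-1 = 2
  a_4 = 2·2 + 1·-2 + -1·5 = -3
  a_5 = 2·-3 + 1·2 + -1·-2 = -2
  a_6 = 2·-2 + 1·-3 + -1·2 = -9
  a_7 = 2·-9 + 1·-2 + -1·-3 = -17
  a_8 = 2·-17 + 1·-9 + -1·-2 = -41
  a_9 = 2·-41 + 1·-17 + -1·-9 = -90
  a_10 = 2·-90 + 1·-41 + -1·-17 = -204

2,1,-1 ; -204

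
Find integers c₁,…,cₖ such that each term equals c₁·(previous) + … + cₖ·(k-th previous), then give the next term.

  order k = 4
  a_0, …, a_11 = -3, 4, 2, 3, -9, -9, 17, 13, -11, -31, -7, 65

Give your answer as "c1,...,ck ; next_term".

-1,-2,-2,-2 ; 33

  a_4 = -1·3 + -2·2 + -2·4 + -2·-3 = -9
  a_5 = -1·-9 + -2·3 + -2·2 + -2·4 = -9
  a_6 = -1·-9 + -2·-9 + -2·3 + -2·2 = 17
  a_7 = -1·17 + -2·-9 + -2·-9 + -2·3 = 13
  a_8 = -1·13 + -2·17 + -2·-9 + -2·-9 = -11
  a_9 = -1·-11 + -2·13 + -2·17 + -2·-9 = -31
  a_10 = -1·-31 + -2·-11 + -2·13 + -2·17 = -7
  a_11 = -1·-7 + -2·-31 + -2·-11 + -2·13 = 65
  a_12 = -1·65 + -2·-7 + -2·-31 + -2·-11 = 33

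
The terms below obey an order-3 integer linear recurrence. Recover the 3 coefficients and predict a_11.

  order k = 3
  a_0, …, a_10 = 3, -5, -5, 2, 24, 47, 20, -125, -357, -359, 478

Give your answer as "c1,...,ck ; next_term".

  a_3 = 2·-5 + -3·-5 + -1·3 = 2
  a_4 = 2·2 + -3·-5 + -1·-5 = 24
  a_5 = 2·24 + -3·2 + -1·-5 = 47
  a_6 = 2·47 + -3·24 + -1·2 = 20
  a_7 = 2·20 + -3·47 + -1·24 = -125
  a_8 = 2·-125 + -3·20 + -1·47 = -357
  a_9 = 2·-357 + -3·-125 + -1·20 = -359
  a_10 = 2·-359 + -3·-357 + -1·-125 = 478
  a_11 = 2·478 + -3·-359 + -1·-357 = 2390

2,-3,-1 ; 2390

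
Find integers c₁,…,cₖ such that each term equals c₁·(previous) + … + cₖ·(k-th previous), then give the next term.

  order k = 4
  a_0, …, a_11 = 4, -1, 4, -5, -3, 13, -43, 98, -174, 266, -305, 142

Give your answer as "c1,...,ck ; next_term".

  a_4 = -2·-5 + 0·4 + 1·-1 + -3·4 = -3
  a_5 = -2·-3 + 0·-5 + 1·4 + -3·-1 = 13
  a_6 = -2·13 + 0·-3 + 1·-5 + -3·4 = -43
  a_7 = -2·-43 + 0·13 + 1·-3 + -3·-5 = 98
  a_8 = -2·98 + 0·-43 + 1·13 + -3·-3 = -174
  a_9 = -2·-174 + 0·98 + 1·-43 + -3·13 = 266
  a_10 = -2·266 + 0·-174 + 1·98 + -3·-43 = -305
  a_11 = -2·-305 + 0·266 + 1·-174 + -3·98 = 142
  a_12 = -2·142 + 0·-305 + 1·266 + -3·-174 = 504

-2,0,1,-3 ; 504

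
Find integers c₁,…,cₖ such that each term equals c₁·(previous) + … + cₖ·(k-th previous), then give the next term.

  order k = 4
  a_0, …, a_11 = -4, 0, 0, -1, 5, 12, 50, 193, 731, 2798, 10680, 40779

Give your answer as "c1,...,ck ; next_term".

  a_4 = 3·-1 + 3·0 + 1·0 + -2·-4 = 5
  a_5 = 3·5 + 3·-1 + 1·0 + -2·0 = 12
  a_6 = 3·12 + 3·5 + 1·-1 + -2·0 = 50
  a_7 = 3·50 + 3·12 + 1·5 + -2·-1 = 193
  a_8 = 3·193 + 3·50 + 1·12 + -2·5 = 731
  a_9 = 3·731 + 3·193 + 1·50 + -2·12 = 2798
  a_10 = 3·2798 + 3·731 + 1·193 + -2·50 = 10680
  a_11 = 3·10680 + 3·2798 + 1·731 + -2·193 = 40779
  a_12 = 3·40779 + 3·10680 + 1·2798 + -2·731 = 155713

3,3,1,-2 ; 155713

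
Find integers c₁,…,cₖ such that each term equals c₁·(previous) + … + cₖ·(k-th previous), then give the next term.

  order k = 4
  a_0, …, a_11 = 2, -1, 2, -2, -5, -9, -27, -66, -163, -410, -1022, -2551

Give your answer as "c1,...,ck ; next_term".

2,1,1,-1 ; -6371

  a_4 = 2·-2 + 1·2 + 1·-1 + -1·2 = -5
  a_5 = 2·-5 + 1·-2 + 1·2 + -1·-1 = -9
  a_6 = 2·-9 + 1·-5 + 1·-2 + -1·2 = -27
  a_7 = 2·-27 + 1·-9 + 1·-5 + -1·-2 = -66
  a_8 = 2·-66 + 1·-27 + 1·-9 + -1·-5 = -163
  a_9 = 2·-163 + 1·-66 + 1·-27 + -1·-9 = -410
  a_10 = 2·-410 + 1·-163 + 1·-66 + -1·-27 = -1022
  a_11 = 2·-1022 + 1·-410 + 1·-163 + -1·-66 = -2551
  a_12 = 2·-2551 + 1·-1022 + 1·-410 + -1·-163 = -6371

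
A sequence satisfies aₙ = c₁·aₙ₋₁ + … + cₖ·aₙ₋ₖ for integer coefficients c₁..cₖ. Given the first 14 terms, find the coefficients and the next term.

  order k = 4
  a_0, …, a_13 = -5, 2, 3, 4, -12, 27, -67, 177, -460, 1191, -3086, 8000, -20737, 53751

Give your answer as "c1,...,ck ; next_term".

-2,1,-1,1 ; -139325

  a_4 = -2·4 + 1·3 + -1·2 + 1·-5 = -12
  a_5 = -2·-12 + 1·4 + -1·3 + 1·2 = 27
  a_6 = -2·27 + 1·-12 + -1·4 + 1·3 = -67
  a_7 = -2·-67 + 1·27 + -1·-12 + 1·4 = 177
  a_8 = -2·177 + 1·-67 + -1·27 + 1·-12 = -460
  a_9 = -2·-460 + 1·177 + -1·-67 + 1·27 = 1191
  a_10 = -2·1191 + 1·-460 + -1·177 + 1·-67 = -3086
  a_11 = -2·-3086 + 1·1191 + -1·-460 + 1·177 = 8000
  a_12 = -2·8000 + 1·-3086 + -1·1191 + 1·-460 = -20737
  a_13 = -2·-20737 + 1·8000 + -1·-3086 + 1·1191 = 53751
  a_14 = -2·53751 + 1·-20737 + -1·8000 + 1·-3086 = -139325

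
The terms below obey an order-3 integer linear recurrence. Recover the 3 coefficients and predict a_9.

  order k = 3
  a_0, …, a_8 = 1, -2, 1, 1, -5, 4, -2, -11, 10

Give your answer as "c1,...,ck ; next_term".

0,1,3 ; -17

  a_3 = 0·1 + 1·-2 + 3·1 = 1
  a_4 = 0·1 + 1·1 + 3·-2 = -5
  a_5 = 0·-5 + 1·1 + 3·1 = 4
  a_6 = 0·4 + 1·-5 + 3·1 = -2
  a_7 = 0·-2 + 1·4 + 3·-5 = -11
  a_8 = 0·-11 + 1·-2 + 3·4 = 10
  a_9 = 0·10 + 1·-11 + 3·-2 = -17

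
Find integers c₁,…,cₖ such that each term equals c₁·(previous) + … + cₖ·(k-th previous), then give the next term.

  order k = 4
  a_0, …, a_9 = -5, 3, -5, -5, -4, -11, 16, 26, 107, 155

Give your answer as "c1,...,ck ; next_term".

1,2,-3,-4 ; 227

  a_4 = 1·-5 + 2·-5 + -3·3 + -4·-5 = -4
  a_5 = 1·-4 + 2·-5 + -3·-5 + -4·3 = -11
  a_6 = 1·-11 + 2·-4 + -3·-5 + -4·-5 = 16
  a_7 = 1·16 + 2·-11 + -3·-4 + -4·-5 = 26
  a_8 = 1·26 + 2·16 + -3·-11 + -4·-4 = 107
  a_9 = 1·107 + 2·26 + -3·16 + -4·-11 = 155
  a_10 = 1·155 + 2·107 + -3·26 + -4·16 = 227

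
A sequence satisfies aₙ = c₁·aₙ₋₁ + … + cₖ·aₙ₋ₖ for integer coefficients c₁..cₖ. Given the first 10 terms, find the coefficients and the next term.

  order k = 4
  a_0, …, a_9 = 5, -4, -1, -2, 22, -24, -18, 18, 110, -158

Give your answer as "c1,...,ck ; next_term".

  a_4 = -1·-2 + -2·-1 + -2·-4 + 2·5 = 22
  a_5 = -1·22 + -2·-2 + -2·-1 + 2·-4 = -24
  a_6 = -1·-24 + -2·22 + -2·-2 + 2·-1 = -18
  a_7 = -1·-18 + -2·-24 + -2·22 + 2·-2 = 18
  a_8 = -1·18 + -2·-18 + -2·-24 + 2·22 = 110
  a_9 = -1·110 + -2·18 + -2·-18 + 2·-24 = -158
  a_10 = -1·-158 + -2·110 + -2·18 + 2·-18 = -134

-1,-2,-2,2 ; -134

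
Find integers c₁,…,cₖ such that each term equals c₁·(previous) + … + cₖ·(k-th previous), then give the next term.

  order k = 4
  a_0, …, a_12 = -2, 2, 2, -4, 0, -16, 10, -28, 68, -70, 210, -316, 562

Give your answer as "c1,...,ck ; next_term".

0,2,-3,-1 ; -1192

  a_4 = 0·-4 + 2·2 + -3·2 + -1·-2 = 0
  a_5 = 0·0 + 2·-4 + -3·2 + -1·2 = -16
  a_6 = 0·-16 + 2·0 + -3·-4 + -1·2 = 10
  a_7 = 0·10 + 2·-16 + -3·0 + -1·-4 = -28
  a_8 = 0·-28 + 2·10 + -3·-16 + -1·0 = 68
  a_9 = 0·68 + 2·-28 + -3·10 + -1·-16 = -70
  a_10 = 0·-70 + 2·68 + -3·-28 + -1·10 = 210
  a_11 = 0·210 + 2·-70 + -3·68 + -1·-28 = -316
  a_12 = 0·-316 + 2·210 + -3·-70 + -1·68 = 562
  a_13 = 0·562 + 2·-316 + -3·210 + -1·-70 = -1192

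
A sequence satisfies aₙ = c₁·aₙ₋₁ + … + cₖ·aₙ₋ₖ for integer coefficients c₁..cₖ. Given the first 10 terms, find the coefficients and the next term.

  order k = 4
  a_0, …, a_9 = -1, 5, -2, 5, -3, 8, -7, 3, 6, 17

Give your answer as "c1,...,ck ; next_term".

-1,-3,0,4 ; -63

  a_4 = -1·5 + -3·-2 + 0·5 + 4·-1 = -3
  a_5 = -1·-3 + -3·5 + 0·-2 + 4·5 = 8
  a_6 = -1·8 + -3·-3 + 0·5 + 4·-2 = -7
  a_7 = -1·-7 + -3·8 + 0·-3 + 4·5 = 3
  a_8 = -1·3 + -3·-7 + 0·8 + 4·-3 = 6
  a_9 = -1·6 + -3·3 + 0·-7 + 4·8 = 17
  a_10 = -1·17 + -3·6 + 0·3 + 4·-7 = -63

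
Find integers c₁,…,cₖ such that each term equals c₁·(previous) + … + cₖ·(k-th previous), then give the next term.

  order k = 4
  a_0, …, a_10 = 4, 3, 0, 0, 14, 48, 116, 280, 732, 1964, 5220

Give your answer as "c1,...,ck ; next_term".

3,-2,2,2 ; 13756

  a_4 = 3·0 + -2·0 + 2·3 + 2·4 = 14
  a_5 = 3·14 + -2·0 + 2·0 + 2·3 = 48
  a_6 = 3·48 + -2·14 + 2·0 + 2·0 = 116
  a_7 = 3·116 + -2·48 + 2·14 + 2·0 = 280
  a_8 = 3·280 + -2·116 + 2·48 + 2·14 = 732
  a_9 = 3·732 + -2·280 + 2·116 + 2·48 = 1964
  a_10 = 3·1964 + -2·732 + 2·280 + 2·116 = 5220
  a_11 = 3·5220 + -2·1964 + 2·732 + 2·280 = 13756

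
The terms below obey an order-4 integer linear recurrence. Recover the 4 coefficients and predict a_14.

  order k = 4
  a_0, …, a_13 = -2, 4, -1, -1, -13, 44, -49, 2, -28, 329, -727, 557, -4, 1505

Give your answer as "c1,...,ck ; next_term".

-2,-3,-3,3 ; -6850

  a_4 = -2·-1 + -3·-1 + -3·4 + 3·-2 = -13
  a_5 = -2·-13 + -3·-1 + -3·-1 + 3·4 = 44
  a_6 = -2·44 + -3·-13 + -3·-1 + 3·-1 = -49
  a_7 = -2·-49 + -3·44 + -3·-13 + 3·-1 = 2
  a_8 = -2·2 + -3·-49 + -3·44 + 3·-13 = -28
  a_9 = -2·-28 + -3·2 + -3·-49 + 3·44 = 329
  a_10 = -2·329 + -3·-28 + -3·2 + 3·-49 = -727
  a_11 = -2·-727 + -3·329 + -3·-28 + 3·2 = 557
  a_12 = -2·557 + -3·-727 + -3·329 + 3·-28 = -4
  a_13 = -2·-4 + -3·557 + -3·-727 + 3·329 = 1505
  a_14 = -2·1505 + -3·-4 + -3·557 + 3·-727 = -6850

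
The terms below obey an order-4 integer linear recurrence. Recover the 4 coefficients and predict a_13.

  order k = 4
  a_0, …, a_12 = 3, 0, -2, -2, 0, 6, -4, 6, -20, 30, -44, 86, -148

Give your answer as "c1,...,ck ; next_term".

  a_4 = -2·-2 + -1·-2 + -2·0 + -2·3 = 0
  a_5 = -2·0 + -1·-2 + -2·-2 + -2·0 = 6
  a_6 = -2·6 + -1·0 + -2·-2 + -2·-2 = -4
  a_7 = -2·-4 + -1·6 + -2·0 + -2·-2 = 6
  a_8 = -2·6 + -1·-4 + -2·6 + -2·0 = -20
  a_9 = -2·-20 + -1·6 + -2·-4 + -2·6 = 30
  a_10 = -2·30 + -1·-20 + -2·6 + -2·-4 = -44
  a_11 = -2·-44 + -1·30 + -2·-20 + -2·6 = 86
  a_12 = -2·86 + -1·-44 + -2·30 + -2·-20 = -148
  a_13 = -2·-148 + -1·86 + -2·-44 + -2·30 = 238

-2,-1,-2,-2 ; 238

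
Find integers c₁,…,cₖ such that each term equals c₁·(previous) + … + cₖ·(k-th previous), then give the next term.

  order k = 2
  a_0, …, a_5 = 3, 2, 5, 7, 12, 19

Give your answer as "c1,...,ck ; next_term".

  a_2 = 1·2 + 1·3 = 5
  a_3 = 1·5 + 1·2 = 7
  a_4 = 1·7 + 1·5 = 12
  a_5 = 1·12 + 1·7 = 19
  a_6 = 1·19 + 1·12 = 31

1,1 ; 31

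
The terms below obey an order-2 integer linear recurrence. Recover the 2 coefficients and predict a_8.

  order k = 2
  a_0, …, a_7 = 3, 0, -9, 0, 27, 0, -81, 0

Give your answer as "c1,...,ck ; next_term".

  a_2 = 0·0 + -3·3 = -9
  a_3 = 0·-9 + -3·0 = 0
  a_4 = 0·0 + -3·-9 = 27
  a_5 = 0·27 + -3·0 = 0
  a_6 = 0·0 + -3·27 = -81
  a_7 = 0·-81 + -3·0 = 0
  a_8 = 0·0 + -3·-81 = 243

0,-3 ; 243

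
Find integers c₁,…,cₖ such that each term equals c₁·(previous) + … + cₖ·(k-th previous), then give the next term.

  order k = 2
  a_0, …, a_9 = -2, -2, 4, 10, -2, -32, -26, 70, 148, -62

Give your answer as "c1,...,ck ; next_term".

  a_2 = 1·-2 + -3·-2 = 4
  a_3 = 1·4 + -3·-2 = 10
  a_4 = 1·10 + -3·4 = -2
  a_5 = 1·-2 + -3·10 = -32
  a_6 = 1·-32 + -3·-2 = -26
  a_7 = 1·-26 + -3·-32 = 70
  a_8 = 1·70 + -3·-26 = 148
  a_9 = 1·148 + -3·70 = -62
  a_10 = 1·-62 + -3·148 = -506

1,-3 ; -506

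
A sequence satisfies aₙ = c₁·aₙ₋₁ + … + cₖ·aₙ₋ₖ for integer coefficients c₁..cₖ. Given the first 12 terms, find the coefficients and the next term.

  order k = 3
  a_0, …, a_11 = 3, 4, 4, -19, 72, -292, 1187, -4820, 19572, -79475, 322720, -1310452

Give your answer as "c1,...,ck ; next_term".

-4,0,-1 ; 5321283

  a_3 = -4·4 + 0·4 + -1·3 = -19
  a_4 = -4·-19 + 0·4 + -1·4 = 72
  a_5 = -4·72 + 0·-19 + -1·4 = -292
  a_6 = -4·-292 + 0·72 + -1·-19 = 1187
  a_7 = -4·1187 + 0·-292 + -1·72 = -4820
  a_8 = -4·-4820 + 0·1187 + -1·-292 = 19572
  a_9 = -4·19572 + 0·-4820 + -1·1187 = -79475
  a_10 = -4·-79475 + 0·19572 + -1·-4820 = 322720
  a_11 = -4·322720 + 0·-79475 + -1·19572 = -1310452
  a_12 = -4·-1310452 + 0·322720 + -1·-79475 = 5321283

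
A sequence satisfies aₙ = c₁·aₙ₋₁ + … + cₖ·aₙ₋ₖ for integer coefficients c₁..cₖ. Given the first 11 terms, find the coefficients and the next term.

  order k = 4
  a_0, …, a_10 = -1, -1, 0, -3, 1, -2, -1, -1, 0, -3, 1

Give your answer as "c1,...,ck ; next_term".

  a_4 = -1·-3 + 0·0 + 1·-1 + 1·-1 = 1
  a_5 = -1·1 + 0·-3 + 1·0 + 1·-1 = -2
  a_6 = -1·-2 + 0·1 + 1·-3 + 1·0 = -1
  a_7 = -1·-1 + 0·-2 + 1·1 + 1·-3 = -1
  a_8 = -1·-1 + 0·-1 + 1·-2 + 1·1 = 0
  a_9 = -1·0 + 0·-1 + 1·-1 + 1·-2 = -3
  a_10 = -1·-3 + 0·0 + 1·-1 + 1·-1 = 1
  a_11 = -1·1 + 0·-3 + 1·0 + 1·-1 = -2

-1,0,1,1 ; -2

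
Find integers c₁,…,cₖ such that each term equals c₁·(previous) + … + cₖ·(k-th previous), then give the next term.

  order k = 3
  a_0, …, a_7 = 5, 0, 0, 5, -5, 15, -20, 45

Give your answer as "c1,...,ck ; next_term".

  a_3 = -1·0 + 2·0 + 1·5 = 5
  a_4 = -1·5 + 2·0 + 1·0 = -5
  a_5 = -1·-5 + 2·5 + 1·0 = 15
  a_6 = -1·15 + 2·-5 + 1·5 = -20
  a_7 = -1·-20 + 2·15 + 1·-5 = 45
  a_8 = -1·45 + 2·-20 + 1·15 = -70

-1,2,1 ; -70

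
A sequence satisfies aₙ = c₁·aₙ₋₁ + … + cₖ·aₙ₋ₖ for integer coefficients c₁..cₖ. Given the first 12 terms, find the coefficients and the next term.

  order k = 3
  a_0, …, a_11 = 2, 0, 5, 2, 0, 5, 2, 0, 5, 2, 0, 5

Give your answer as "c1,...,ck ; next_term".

  a_3 = 0·5 + 0·0 + 1·2 = 2
  a_4 = 0·2 + 0·5 + 1·0 = 0
  a_5 = 0·0 + 0·2 + 1·5 = 5
  a_6 = 0·5 + 0·0 + 1·2 = 2
  a_7 = 0·2 + 0·5 + 1·0 = 0
  a_8 = 0·0 + 0·2 + 1·5 = 5
  a_9 = 0·5 + 0·0 + 1·2 = 2
  a_10 = 0·2 + 0·5 + 1·0 = 0
  a_11 = 0·0 + 0·2 + 1·5 = 5
  a_12 = 0·5 + 0·0 + 1·2 = 2

0,0,1 ; 2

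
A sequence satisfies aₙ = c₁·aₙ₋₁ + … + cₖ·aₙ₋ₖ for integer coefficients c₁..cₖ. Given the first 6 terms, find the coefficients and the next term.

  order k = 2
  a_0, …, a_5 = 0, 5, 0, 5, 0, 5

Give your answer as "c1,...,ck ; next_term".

  a_2 = 0·5 + 1·0 = 0
  a_3 = 0·0 + 1·5 = 5
  a_4 = 0·5 + 1·0 = 0
  a_5 = 0·0 + 1·5 = 5
  a_6 = 0·5 + 1·0 = 0

0,1 ; 0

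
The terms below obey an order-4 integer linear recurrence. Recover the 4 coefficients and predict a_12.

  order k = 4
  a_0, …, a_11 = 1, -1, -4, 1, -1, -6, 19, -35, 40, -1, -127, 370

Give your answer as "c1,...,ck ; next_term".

-2,-1,2,-1 ; -655

  a_4 = -2·1 + -1·-4 + 2·-1 + -1·1 = -1
  a_5 = -2·-1 + -1·1 + 2·-4 + -1·-1 = -6
  a_6 = -2·-6 + -1·-1 + 2·1 + -1·-4 = 19
  a_7 = -2·19 + -1·-6 + 2·-1 + -1·1 = -35
  a_8 = -2·-35 + -1·19 + 2·-6 + -1·-1 = 40
  a_9 = -2·40 + -1·-35 + 2·19 + -1·-6 = -1
  a_10 = -2·-1 + -1·40 + 2·-35 + -1·19 = -127
  a_11 = -2·-127 + -1·-1 + 2·40 + -1·-35 = 370
  a_12 = -2·370 + -1·-127 + 2·-1 + -1·40 = -655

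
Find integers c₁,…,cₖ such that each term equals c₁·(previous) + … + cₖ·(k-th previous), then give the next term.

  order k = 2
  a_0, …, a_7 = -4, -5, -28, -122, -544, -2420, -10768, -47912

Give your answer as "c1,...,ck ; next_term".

  a_2 = 4·-5 + 2·-4 = -28
  a_3 = 4·-28 + 2·-5 = -122
  a_4 = 4·-122 + 2·-28 = -544
  a_5 = 4·-544 + 2·-122 = -2420
  a_6 = 4·-2420 + 2·-544 = -10768
  a_7 = 4·-10768 + 2·-2420 = -47912
  a_8 = 4·-47912 + 2·-10768 = -213184

4,2 ; -213184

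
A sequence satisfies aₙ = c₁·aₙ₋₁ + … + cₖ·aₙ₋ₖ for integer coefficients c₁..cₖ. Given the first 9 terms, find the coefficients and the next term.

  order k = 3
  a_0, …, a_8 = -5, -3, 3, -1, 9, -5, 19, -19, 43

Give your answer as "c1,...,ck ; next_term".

  a_3 = 0·3 + 2·-3 + -1·-5 = -1
  a_4 = 0·-1 + 2·3 + -1·-3 = 9
  a_5 = 0·9 + 2·-1 + -1·3 = -5
  a_6 = 0·-5 + 2·9 + -1·-1 = 19
  a_7 = 0·19 + 2·-5 + -1·9 = -19
  a_8 = 0·-19 + 2·19 + -1·-5 = 43
  a_9 = 0·43 + 2·-19 + -1·19 = -57

0,2,-1 ; -57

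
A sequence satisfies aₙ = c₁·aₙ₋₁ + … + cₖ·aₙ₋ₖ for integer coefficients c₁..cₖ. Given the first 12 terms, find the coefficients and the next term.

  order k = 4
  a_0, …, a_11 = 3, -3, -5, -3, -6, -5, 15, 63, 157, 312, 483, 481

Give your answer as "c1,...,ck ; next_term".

  a_4 = 3·-3 + -3·-5 + 1·-3 + -3·3 = -6
  a_5 = 3·-6 + -3·-3 + 1·-5 + -3·-3 = -5
  a_6 = 3·-5 + -3·-6 + 1·-3 + -3·-5 = 15
  a_7 = 3·15 + -3·-5 + 1·-6 + -3·-3 = 63
  a_8 = 3·63 + -3·15 + 1·-5 + -3·-6 = 157
  a_9 = 3·157 + -3·63 + 1·15 + -3·-5 = 312
  a_10 = 3·312 + -3·157 + 1·63 + -3·15 = 483
  a_11 = 3·483 + -3·312 + 1·157 + -3·63 = 481
  a_12 = 3·481 + -3·483 + 1·312 + -3·157 = -165

3,-3,1,-3 ; -165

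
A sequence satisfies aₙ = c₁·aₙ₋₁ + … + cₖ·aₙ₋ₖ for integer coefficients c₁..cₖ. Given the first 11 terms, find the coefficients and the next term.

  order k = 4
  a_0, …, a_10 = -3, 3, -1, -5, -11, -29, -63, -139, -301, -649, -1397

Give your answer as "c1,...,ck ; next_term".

  a_4 = 2·-5 + 1·-1 + -1·3 + -1·-3 = -11
  a_5 = 2·-11 + 1·-5 + -1·-1 + -1·3 = -29
  a_6 = 2·-29 + 1·-11 + -1·-5 + -1·-1 = -63
  a_7 = 2·-63 + 1·-29 + -1·-11 + -1·-5 = -139
  a_8 = 2·-139 + 1·-63 + -1·-29 + -1·-11 = -301
  a_9 = 2·-301 + 1·-139 + -1·-63 + -1·-29 = -649
  a_10 = 2·-649 + 1·-301 + -1·-139 + -1·-63 = -1397
  a_11 = 2·-1397 + 1·-649 + -1·-301 + -1·-139 = -3003

2,1,-1,-1 ; -3003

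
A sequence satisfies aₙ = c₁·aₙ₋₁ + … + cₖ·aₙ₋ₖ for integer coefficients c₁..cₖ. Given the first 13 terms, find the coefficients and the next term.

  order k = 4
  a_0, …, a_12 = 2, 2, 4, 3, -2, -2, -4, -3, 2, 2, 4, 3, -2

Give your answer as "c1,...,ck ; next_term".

0,0,0,-1 ; -2

  a_4 = 0·3 + 0·4 + 0·2 + -1·2 = -2
  a_5 = 0·-2 + 0·3 + 0·4 + -1·2 = -2
  a_6 = 0·-2 + 0·-2 + 0·3 + -1·4 = -4
  a_7 = 0·-4 + 0·-2 + 0·-2 + -1·3 = -3
  a_8 = 0·-3 + 0·-4 + 0·-2 + -1·-2 = 2
  a_9 = 0·2 + 0·-3 + 0·-4 + -1·-2 = 2
  a_10 = 0·2 + 0·2 + 0·-3 + -1·-4 = 4
  a_11 = 0·4 + 0·2 + 0·2 + -1·-3 = 3
  a_12 = 0·3 + 0·4 + 0·2 + -1·2 = -2
  a_13 = 0·-2 + 0·3 + 0·4 + -1·2 = -2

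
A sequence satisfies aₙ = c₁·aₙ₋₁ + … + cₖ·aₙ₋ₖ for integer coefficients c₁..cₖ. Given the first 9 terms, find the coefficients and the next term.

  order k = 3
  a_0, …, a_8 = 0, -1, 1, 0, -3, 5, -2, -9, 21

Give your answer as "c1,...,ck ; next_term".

  a_3 = -1·1 + -1·-1 + 2·0 = 0
  a_4 = -1·0 + -1·1 + 2·-1 = -3
  a_5 = -1·-3 + -1·0 + 2·1 = 5
  a_6 = -1·5 + -1·-3 + 2·0 = -2
  a_7 = -1·-2 + -1·5 + 2·-3 = -9
  a_8 = -1·-9 + -1·-2 + 2·5 = 21
  a_9 = -1·21 + -1·-9 + 2·-2 = -16

-1,-1,2 ; -16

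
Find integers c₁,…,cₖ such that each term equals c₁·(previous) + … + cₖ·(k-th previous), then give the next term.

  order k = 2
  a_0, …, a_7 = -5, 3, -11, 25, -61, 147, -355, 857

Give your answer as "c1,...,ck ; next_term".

  a_2 = -2·3 + 1·-5 = -11
  a_3 = -2·-11 + 1·3 = 25
  a_4 = -2·25 + 1·-11 = -61
  a_5 = -2·-61 + 1·25 = 147
  a_6 = -2·147 + 1·-61 = -355
  a_7 = -2·-355 + 1·147 = 857
  a_8 = -2·857 + 1·-355 = -2069

-2,1 ; -2069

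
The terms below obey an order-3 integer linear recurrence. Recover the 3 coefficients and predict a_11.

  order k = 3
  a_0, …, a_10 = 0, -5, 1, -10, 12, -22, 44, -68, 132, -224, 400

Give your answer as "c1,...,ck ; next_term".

0,2,-2 ; -712

  a_3 = 0·1 + 2·-5 + -2·0 = -10
  a_4 = 0·-10 + 2·1 + -2·-5 = 12
  a_5 = 0·12 + 2·-10 + -2·1 = -22
  a_6 = 0·-22 + 2·12 + -2·-10 = 44
  a_7 = 0·44 + 2·-22 + -2·12 = -68
  a_8 = 0·-68 + 2·44 + -2·-22 = 132
  a_9 = 0·132 + 2·-68 + -2·44 = -224
  a_10 = 0·-224 + 2·132 + -2·-68 = 400
  a_11 = 0·400 + 2·-224 + -2·132 = -712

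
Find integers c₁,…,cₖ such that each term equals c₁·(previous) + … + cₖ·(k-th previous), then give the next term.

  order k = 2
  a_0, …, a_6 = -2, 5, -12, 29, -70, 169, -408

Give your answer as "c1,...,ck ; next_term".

  a_2 = -2·5 + 1·-2 = -12
  a_3 = -2·-12 + 1·5 = 29
  a_4 = -2·29 + 1·-12 = -70
  a_5 = -2·-70 + 1·29 = 169
  a_6 = -2·169 + 1·-70 = -408
  a_7 = -2·-408 + 1·169 = 985

-2,1 ; 985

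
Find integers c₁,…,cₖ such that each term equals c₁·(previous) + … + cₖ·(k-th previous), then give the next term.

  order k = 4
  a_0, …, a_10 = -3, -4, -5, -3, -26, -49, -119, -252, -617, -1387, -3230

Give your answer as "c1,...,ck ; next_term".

  a_4 = 1·-3 + 2·-5 + 1·-4 + 3·-3 = -26
  a_5 = 1·-26 + 2·-3 + 1·-5 + 3·-4 = -49
  a_6 = 1·-49 + 2·-26 + 1·-3 + 3·-5 = -119
  a_7 = 1·-119 + 2·-49 + 1·-26 + 3·-3 = -252
  a_8 = 1·-252 + 2·-119 + 1·-49 + 3·-26 = -617
  a_9 = 1·-617 + 2·-252 + 1·-119 + 3·-49 = -1387
  a_10 = 1·-1387 + 2·-617 + 1·-252 + 3·-119 = -3230
  a_11 = 1·-3230 + 2·-1387 + 1·-617 + 3·-252 = -7377

1,2,1,3 ; -7377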